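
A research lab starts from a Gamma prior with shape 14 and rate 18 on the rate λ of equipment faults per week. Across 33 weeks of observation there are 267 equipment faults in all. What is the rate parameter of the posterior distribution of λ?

Total count 267 over total exposure 33 weeks.
Conjugate update: add total count to the shape and total exposure to the rate, giving Gamma(281, 51).

51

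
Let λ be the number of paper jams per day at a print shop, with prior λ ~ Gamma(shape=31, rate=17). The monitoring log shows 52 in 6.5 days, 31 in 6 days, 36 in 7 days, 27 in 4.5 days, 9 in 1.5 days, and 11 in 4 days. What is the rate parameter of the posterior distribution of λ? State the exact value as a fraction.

93/2

Total count: 52 + 31 + 36 + 27 + 9 + 11 = 166.
Total exposure: 6.5 + 6 + 7 + 4.5 + 1.5 + 4 = 29.5 days.
Conjugate update: add total count to the shape and total exposure to the rate, giving Gamma(197, 93/2).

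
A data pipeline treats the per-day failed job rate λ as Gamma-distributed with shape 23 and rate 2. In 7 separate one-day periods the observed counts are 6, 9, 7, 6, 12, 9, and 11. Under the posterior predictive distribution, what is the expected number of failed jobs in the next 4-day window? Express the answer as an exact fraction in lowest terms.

332/9

Total count: 6 + 9 + 7 + 6 + 12 + 9 + 11 = 60.
Total exposure: 7 days.
The Gamma prior is conjugate for the Poisson rate, so λ | data ~ Gamma(23+60, 2+7) = Gamma(83, 9).
Predictive mean over a 4-day window = T·E[λ|data] = 4·83/9 = 332/9.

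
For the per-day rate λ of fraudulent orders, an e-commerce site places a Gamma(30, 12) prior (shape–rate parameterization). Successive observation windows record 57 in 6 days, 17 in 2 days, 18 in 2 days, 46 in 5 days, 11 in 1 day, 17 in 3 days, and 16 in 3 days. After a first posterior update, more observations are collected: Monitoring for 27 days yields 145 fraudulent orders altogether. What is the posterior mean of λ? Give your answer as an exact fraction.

357/61

Total count: 57 + 17 + 18 + 46 + 11 + 17 + 16 = 182.
Total exposure: 6 + 2 + 2 + 5 + 1 + 3 + 3 = 22 days.
After the first batch: Gamma(30 + 182, 12 + 22) = Gamma(212, 34).
Total count 145 over total exposure 27 days.
After the second batch: Gamma(212 + 145, 34 + 27) = Gamma(357, 61).
Posterior mean = α'/β' = 357/61.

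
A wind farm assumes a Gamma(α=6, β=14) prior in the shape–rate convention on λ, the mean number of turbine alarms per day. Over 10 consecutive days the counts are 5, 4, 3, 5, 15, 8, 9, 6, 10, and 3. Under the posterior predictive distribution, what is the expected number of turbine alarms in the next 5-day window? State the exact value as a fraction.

Total count: 5 + 4 + 3 + 5 + 15 + 8 + 9 + 6 + 10 + 3 = 68.
Total exposure: 10 days.
The Gamma prior is conjugate for the Poisson rate, so λ | data ~ Gamma(6+68, 14+10) = Gamma(74, 24).
Predictive mean over a 5-day window = T·E[λ|data] = 5·74/24 = 185/12.

185/12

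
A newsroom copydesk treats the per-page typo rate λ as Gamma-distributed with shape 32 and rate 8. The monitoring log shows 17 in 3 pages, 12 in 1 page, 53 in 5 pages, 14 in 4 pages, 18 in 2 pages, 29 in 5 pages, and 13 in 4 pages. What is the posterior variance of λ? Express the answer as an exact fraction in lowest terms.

Total count: 17 + 12 + 53 + 14 + 18 + 29 + 13 = 156.
Total exposure: 3 + 1 + 5 + 4 + 2 + 5 + 4 = 24 pages.
Gamma(α, β) with Poisson data over total exposure Σt gives posterior Gamma(α+Σx, β+Σt) = Gamma(188, 32).
Posterior variance = α'/β'² = 188/1024 = 47/256.

47/256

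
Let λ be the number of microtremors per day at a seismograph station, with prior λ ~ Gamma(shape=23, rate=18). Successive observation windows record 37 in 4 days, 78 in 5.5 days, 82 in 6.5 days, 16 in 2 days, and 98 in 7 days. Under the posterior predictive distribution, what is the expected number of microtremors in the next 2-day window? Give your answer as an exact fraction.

Total count: 37 + 78 + 82 + 16 + 98 = 311.
Total exposure: 4 + 5.5 + 6.5 + 2 + 7 = 25 days.
Gamma(α, β) with Poisson data over total exposure Σt gives posterior Gamma(α+Σx, β+Σt) = Gamma(334, 43).
Predictive mean over a 2-day window = T·E[λ|data] = 2·334/43 = 668/43.

668/43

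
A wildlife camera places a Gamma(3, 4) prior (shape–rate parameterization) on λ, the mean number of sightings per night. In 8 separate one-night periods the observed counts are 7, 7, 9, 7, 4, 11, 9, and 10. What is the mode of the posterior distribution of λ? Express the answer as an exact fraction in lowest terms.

Total count: 7 + 7 + 9 + 7 + 4 + 11 + 9 + 10 = 64.
Total exposure: 8 nights.
The Gamma prior is conjugate for the Poisson rate, so λ | data ~ Gamma(3+64, 4+8) = Gamma(67, 12).
Posterior mode = (α'−1)/β' = 66/12 = 11/2.

11/2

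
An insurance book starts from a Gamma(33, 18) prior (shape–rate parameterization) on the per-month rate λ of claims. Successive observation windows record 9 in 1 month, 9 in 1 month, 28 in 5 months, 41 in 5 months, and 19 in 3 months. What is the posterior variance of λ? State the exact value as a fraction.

Total count: 9 + 9 + 28 + 41 + 19 = 106.
Total exposure: 1 + 1 + 5 + 5 + 3 = 15 months.
Posterior: α' = 33 + 106 = 139, β' = 18 + 15 = 33.
Posterior variance = α'/β'² = 139/1089.

139/1089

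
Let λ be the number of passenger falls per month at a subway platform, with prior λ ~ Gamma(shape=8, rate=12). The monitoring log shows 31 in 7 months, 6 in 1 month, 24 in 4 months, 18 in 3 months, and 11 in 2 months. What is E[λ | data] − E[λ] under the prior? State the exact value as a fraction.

Total count: 31 + 6 + 24 + 18 + 11 = 90.
Total exposure: 7 + 1 + 4 + 3 + 2 = 17 months.
Conjugate update: add total count to the shape and total exposure to the rate, giving Gamma(98, 29).
Posterior mean = 98/29 = 98/29; prior mean = 8/12 = 2/3. Difference = 98/29 − 2/3 = 236/87.

236/87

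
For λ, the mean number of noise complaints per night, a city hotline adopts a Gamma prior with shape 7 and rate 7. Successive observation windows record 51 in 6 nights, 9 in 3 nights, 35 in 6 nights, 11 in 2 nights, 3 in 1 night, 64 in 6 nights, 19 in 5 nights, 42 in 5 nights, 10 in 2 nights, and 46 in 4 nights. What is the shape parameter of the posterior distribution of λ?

297

Total count: 51 + 9 + 35 + 11 + 3 + 64 + 19 + 42 + 10 + 46 = 290.
Total exposure: 6 + 3 + 6 + 2 + 1 + 6 + 5 + 5 + 2 + 4 = 40 nights.
Posterior: α' = 7 + 290 = 297, β' = 7 + 40 = 47.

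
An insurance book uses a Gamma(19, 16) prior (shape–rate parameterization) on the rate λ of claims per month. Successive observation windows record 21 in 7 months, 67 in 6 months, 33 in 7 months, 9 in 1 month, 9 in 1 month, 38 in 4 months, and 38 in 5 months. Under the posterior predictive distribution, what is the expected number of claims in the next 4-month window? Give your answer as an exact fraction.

936/47

Total count: 21 + 67 + 33 + 9 + 9 + 38 + 38 = 215.
Total exposure: 7 + 6 + 7 + 1 + 1 + 4 + 5 = 31 months.
By Gamma–Poisson conjugacy, the posterior is Gamma(α + Σx, β + Σt) = Gamma(19 + 215, 16 + 31) = Gamma(234, 47).
Predictive mean over a 4-month window = T·E[λ|data] = 4·234/47 = 936/47.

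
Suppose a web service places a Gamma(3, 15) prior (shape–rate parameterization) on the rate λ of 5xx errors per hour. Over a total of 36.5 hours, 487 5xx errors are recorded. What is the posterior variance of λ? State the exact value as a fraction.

1960/10609

Total count 487 over total exposure 36.5 hours.
Posterior: α' = 3 + 487 = 490, β' = 15 + 36.5 = 103/2.
Posterior variance = α'/β'² = 490/(10609/4) = 1960/10609.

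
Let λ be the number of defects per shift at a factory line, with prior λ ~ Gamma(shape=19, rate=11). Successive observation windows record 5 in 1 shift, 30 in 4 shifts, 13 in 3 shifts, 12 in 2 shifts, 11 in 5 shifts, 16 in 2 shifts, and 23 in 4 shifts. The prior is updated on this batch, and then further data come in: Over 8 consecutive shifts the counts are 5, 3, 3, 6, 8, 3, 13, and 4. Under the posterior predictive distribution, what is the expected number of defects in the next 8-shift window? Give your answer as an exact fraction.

174/5

Total count: 5 + 30 + 13 + 12 + 11 + 16 + 23 = 110.
Total exposure: 1 + 4 + 3 + 2 + 5 + 2 + 4 = 21 shifts.
After the first batch: Gamma(19 + 110, 11 + 21) = Gamma(129, 32).
Total count: 5 + 3 + 3 + 6 + 8 + 3 + 13 + 4 = 45.
Total exposure: 8 shifts.
After the second batch: Gamma(129 + 45, 32 + 8) = Gamma(174, 40).
Predictive mean over an 8-shift window = T·E[λ|data] = 8·174/40 = 174/5.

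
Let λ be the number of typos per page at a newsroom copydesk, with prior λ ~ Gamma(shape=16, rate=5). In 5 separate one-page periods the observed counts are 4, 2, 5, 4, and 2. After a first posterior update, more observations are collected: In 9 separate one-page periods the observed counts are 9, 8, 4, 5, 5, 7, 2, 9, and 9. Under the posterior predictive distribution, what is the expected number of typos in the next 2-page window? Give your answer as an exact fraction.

Total count: 4 + 2 + 5 + 4 + 2 = 17.
Total exposure: 5 pages.
After the first batch: Gamma(16 + 17, 5 + 5) = Gamma(33, 10).
Total count: 9 + 8 + 4 + 5 + 5 + 7 + 2 + 9 + 9 = 58.
Total exposure: 9 pages.
After the second batch: Gamma(33 + 58, 10 + 9) = Gamma(91, 19).
Predictive mean over a 2-page window = T·E[λ|data] = 2·91/19 = 182/19.

182/19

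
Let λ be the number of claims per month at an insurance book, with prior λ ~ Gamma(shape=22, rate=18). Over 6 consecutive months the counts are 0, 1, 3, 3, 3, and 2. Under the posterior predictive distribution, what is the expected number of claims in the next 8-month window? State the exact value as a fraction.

Total count: 0 + 1 + 3 + 3 + 3 + 2 = 12.
Total exposure: 6 months.
Conjugate update: add total count to the shape and total exposure to the rate, giving Gamma(34, 24).
Predictive mean over an 8-month window = T·E[λ|data] = 8·34/24 = 34/3.

34/3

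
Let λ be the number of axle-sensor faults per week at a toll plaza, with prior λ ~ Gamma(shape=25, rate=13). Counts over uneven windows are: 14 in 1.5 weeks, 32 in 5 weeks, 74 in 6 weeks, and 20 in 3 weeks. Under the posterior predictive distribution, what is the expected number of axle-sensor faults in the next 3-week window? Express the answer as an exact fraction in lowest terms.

330/19

Total count: 14 + 32 + 74 + 20 = 140.
Total exposure: 1.5 + 5 + 6 + 3 = 15.5 weeks.
Conjugate update: add total count to the shape and total exposure to the rate, giving Gamma(165, 57/2).
Predictive mean over a 3-week window = T·E[λ|data] = 3·165/(57/2) = 330/19.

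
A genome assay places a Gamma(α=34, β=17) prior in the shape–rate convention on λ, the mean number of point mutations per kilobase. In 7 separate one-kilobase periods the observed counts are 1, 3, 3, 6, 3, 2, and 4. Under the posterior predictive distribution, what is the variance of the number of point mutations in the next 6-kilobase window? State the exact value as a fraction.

35/2

Total count: 1 + 3 + 3 + 6 + 3 + 2 + 4 = 22.
Total exposure: 7 kilobases.
Gamma(α, β) with Poisson data over total exposure Σt gives posterior Gamma(α+Σx, β+Σt) = Gamma(56, 24).
The posterior predictive for a window of length T is Negative Binomial with variance T·α'·(β'+T)/β'² = 6·56·30/576 = 35/2.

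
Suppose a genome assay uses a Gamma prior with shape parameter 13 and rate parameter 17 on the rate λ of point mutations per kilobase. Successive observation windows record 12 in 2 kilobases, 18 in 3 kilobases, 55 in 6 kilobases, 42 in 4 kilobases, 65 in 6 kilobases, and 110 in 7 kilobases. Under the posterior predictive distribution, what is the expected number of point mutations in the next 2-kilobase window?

Total count: 12 + 18 + 55 + 42 + 65 + 110 = 302.
Total exposure: 2 + 3 + 6 + 4 + 6 + 7 = 28 kilobases.
By Gamma–Poisson conjugacy, the posterior is Gamma(α + Σx, β + Σt) = Gamma(13 + 302, 17 + 28) = Gamma(315, 45).
Predictive mean over a 2-kilobase window = T·E[λ|data] = 2·315/45 = 14.

14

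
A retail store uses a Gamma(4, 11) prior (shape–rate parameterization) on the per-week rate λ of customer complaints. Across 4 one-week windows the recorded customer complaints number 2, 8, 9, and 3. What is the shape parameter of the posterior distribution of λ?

26

Total count: 2 + 8 + 9 + 3 = 22.
Total exposure: 4 weeks.
Conjugate update: add total count to the shape and total exposure to the rate, giving Gamma(26, 15).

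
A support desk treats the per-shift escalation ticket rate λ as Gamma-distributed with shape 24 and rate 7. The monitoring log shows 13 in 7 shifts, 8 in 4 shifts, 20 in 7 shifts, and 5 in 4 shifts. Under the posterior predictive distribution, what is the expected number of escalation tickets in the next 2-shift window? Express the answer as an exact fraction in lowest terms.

Total count: 13 + 8 + 20 + 5 = 46.
Total exposure: 7 + 4 + 7 + 4 = 22 shifts.
Conjugate update: add total count to the shape and total exposure to the rate, giving Gamma(70, 29).
Predictive mean over a 2-shift window = T·E[λ|data] = 2·70/29 = 140/29.

140/29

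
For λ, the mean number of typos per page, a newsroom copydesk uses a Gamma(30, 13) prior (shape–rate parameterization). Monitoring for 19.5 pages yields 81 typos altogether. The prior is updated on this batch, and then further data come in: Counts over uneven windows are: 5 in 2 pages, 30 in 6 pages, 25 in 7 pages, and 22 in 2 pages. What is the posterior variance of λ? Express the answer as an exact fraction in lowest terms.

772/9801

Total count 81 over total exposure 19.5 pages.
After the first batch: Gamma(30 + 81, 13 + 19.5) = Gamma(111, 65/2).
Total count: 5 + 30 + 25 + 22 = 82.
Total exposure: 2 + 6 + 7 + 2 = 17 pages.
After the second batch: Gamma(111 + 82, 65/2 + 17) = Gamma(193, 99/2).
Posterior variance = α'/β'² = 193/(9801/4) = 772/9801.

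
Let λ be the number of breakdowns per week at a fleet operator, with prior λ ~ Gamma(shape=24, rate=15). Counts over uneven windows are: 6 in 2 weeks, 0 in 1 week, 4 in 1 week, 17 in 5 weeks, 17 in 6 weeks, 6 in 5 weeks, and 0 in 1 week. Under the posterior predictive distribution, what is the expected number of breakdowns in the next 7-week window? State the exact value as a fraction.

Total count: 6 + 0 + 4 + 17 + 17 + 6 + 0 = 50.
Total exposure: 2 + 1 + 1 + 5 + 6 + 5 + 1 = 21 weeks.
Gamma(α, β) with Poisson data over total exposure Σt gives posterior Gamma(α+Σx, β+Σt) = Gamma(74, 36).
Predictive mean over a 7-week window = T·E[λ|data] = 7·74/36 = 259/18.

259/18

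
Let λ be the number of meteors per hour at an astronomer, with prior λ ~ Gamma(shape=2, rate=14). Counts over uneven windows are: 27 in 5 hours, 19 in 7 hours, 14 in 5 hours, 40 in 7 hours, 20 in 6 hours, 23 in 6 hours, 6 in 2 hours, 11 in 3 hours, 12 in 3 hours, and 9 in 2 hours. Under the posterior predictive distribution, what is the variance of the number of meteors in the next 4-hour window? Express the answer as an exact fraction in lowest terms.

976/75

Total count: 27 + 19 + 14 + 40 + 20 + 23 + 6 + 11 + 12 + 9 = 181.
Total exposure: 5 + 7 + 5 + 7 + 6 + 6 + 2 + 3 + 3 + 2 = 46 hours.
By Gamma–Poisson conjugacy, the posterior is Gamma(α + Σx, β + Σt) = Gamma(2 + 181, 14 + 46) = Gamma(183, 60).
The posterior predictive for a window of length T is Negative Binomial with variance T·α'·(β'+T)/β'² = 4·183·64/3600 = 976/75.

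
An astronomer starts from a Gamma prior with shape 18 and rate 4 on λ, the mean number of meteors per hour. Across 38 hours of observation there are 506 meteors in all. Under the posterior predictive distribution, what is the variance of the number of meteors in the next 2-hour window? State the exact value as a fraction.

Total count 506 over total exposure 38 hours.
Posterior: α' = 18 + 506 = 524, β' = 4 + 38 = 42.
The posterior predictive for a window of length T is Negative Binomial with variance T·α'·(β'+T)/β'² = 2·524·44/1764 = 11528/441.

11528/441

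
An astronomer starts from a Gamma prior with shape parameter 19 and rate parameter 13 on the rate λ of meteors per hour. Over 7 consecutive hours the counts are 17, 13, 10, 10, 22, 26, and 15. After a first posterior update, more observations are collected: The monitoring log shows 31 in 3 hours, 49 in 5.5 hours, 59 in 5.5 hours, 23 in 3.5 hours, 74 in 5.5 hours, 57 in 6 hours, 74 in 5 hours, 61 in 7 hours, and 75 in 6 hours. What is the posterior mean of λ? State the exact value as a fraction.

635/67

Total count: 17 + 13 + 10 + 10 + 22 + 26 + 15 = 113.
Total exposure: 7 hours.
After the first batch: Gamma(19 + 113, 13 + 7) = Gamma(132, 20).
Total count: 31 + 49 + 59 + 23 + 74 + 57 + 74 + 61 + 75 = 503.
Total exposure: 3 + 5.5 + 5.5 + 3.5 + 5.5 + 6 + 5 + 7 + 6 = 47 hours.
After the second batch: Gamma(132 + 503, 20 + 47) = Gamma(635, 67).
Posterior mean = α'/β' = 635/67.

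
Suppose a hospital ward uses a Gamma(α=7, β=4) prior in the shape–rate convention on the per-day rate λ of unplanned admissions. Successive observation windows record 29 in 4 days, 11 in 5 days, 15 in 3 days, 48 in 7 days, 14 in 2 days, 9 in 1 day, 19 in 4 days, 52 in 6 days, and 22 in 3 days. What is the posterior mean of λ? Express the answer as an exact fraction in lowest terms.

Total count: 29 + 11 + 15 + 48 + 14 + 9 + 19 + 52 + 22 = 219.
Total exposure: 4 + 5 + 3 + 7 + 2 + 1 + 4 + 6 + 3 = 35 days.
The Gamma prior is conjugate for the Poisson rate, so λ | data ~ Gamma(7+219, 4+35) = Gamma(226, 39).
Posterior mean = α'/β' = 226/39.

226/39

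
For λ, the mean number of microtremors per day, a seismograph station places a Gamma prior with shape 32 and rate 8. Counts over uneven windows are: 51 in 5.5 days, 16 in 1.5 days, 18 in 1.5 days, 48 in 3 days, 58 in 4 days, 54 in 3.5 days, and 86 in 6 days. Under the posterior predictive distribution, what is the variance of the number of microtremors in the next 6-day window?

78

Total count: 51 + 16 + 18 + 48 + 58 + 54 + 86 = 331.
Total exposure: 5.5 + 1.5 + 1.5 + 3 + 4 + 3.5 + 6 = 25 days.
Gamma(α, β) with Poisson data over total exposure Σt gives posterior Gamma(α+Σx, β+Σt) = Gamma(363, 33).
The posterior predictive for a window of length T is Negative Binomial with variance T·α'·(β'+T)/β'² = 6·363·39/1089 = 78.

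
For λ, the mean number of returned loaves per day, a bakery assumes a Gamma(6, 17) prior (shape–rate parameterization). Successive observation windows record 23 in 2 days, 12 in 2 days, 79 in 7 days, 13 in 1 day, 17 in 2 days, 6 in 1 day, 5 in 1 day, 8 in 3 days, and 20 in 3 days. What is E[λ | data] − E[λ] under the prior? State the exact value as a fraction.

Total count: 23 + 12 + 79 + 13 + 17 + 6 + 5 + 8 + 20 = 183.
Total exposure: 2 + 2 + 7 + 1 + 2 + 1 + 1 + 3 + 3 = 22 days.
Posterior: α' = 6 + 183 = 189, β' = 17 + 22 = 39.
Posterior mean = 189/39 = 63/13; prior mean = 6/17 = 6/17. Difference = 63/13 − 6/17 = 993/221.

993/221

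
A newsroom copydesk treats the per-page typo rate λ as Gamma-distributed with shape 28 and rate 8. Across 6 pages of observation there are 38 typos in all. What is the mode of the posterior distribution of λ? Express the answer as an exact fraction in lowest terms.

65/14

Total count 38 over total exposure 6 pages.
By Gamma–Poisson conjugacy, the posterior is Gamma(α + Σx, β + Σt) = Gamma(28 + 38, 8 + 6) = Gamma(66, 14).
Posterior mode = (α'−1)/β' = 65/14.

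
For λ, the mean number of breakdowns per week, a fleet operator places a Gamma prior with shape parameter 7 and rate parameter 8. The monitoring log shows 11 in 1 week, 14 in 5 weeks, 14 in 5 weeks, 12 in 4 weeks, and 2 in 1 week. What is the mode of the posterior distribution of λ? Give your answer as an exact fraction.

Total count: 11 + 14 + 14 + 12 + 2 = 53.
Total exposure: 1 + 5 + 5 + 4 + 1 = 16 weeks.
By Gamma–Poisson conjugacy, the posterior is Gamma(α + Σx, β + Σt) = Gamma(7 + 53, 8 + 16) = Gamma(60, 24).
Posterior mode = (α'−1)/β' = 59/24.

59/24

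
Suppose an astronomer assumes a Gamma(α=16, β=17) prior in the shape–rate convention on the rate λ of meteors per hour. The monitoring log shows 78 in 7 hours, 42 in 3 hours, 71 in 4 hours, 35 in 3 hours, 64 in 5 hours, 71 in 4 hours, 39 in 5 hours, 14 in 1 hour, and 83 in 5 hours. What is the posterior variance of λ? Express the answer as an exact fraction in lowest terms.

Total count: 78 + 42 + 71 + 35 + 64 + 71 + 39 + 14 + 83 = 497.
Total exposure: 7 + 3 + 4 + 3 + 5 + 4 + 5 + 1 + 5 = 37 hours.
Conjugate update: add total count to the shape and total exposure to the rate, giving Gamma(513, 54).
Posterior variance = α'/β'² = 513/2916 = 19/108.

19/108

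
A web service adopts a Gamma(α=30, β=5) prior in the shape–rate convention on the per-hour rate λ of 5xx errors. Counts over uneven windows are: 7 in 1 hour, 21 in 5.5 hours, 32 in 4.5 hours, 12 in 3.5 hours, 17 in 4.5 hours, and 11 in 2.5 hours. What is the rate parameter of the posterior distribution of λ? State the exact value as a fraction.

53/2

Total count: 7 + 21 + 32 + 12 + 17 + 11 = 100.
Total exposure: 1 + 5.5 + 4.5 + 3.5 + 4.5 + 2.5 = 21.5 hours.
Conjugate update: add total count to the shape and total exposure to the rate, giving Gamma(130, 53/2).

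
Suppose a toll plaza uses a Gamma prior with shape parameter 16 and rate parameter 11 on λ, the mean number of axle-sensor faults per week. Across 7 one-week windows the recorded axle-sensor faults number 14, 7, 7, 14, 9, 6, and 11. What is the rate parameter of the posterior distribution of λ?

18

Total count: 14 + 7 + 7 + 14 + 9 + 6 + 11 = 68.
Total exposure: 7 weeks.
Posterior: α' = 16 + 68 = 84, β' = 11 + 7 = 18.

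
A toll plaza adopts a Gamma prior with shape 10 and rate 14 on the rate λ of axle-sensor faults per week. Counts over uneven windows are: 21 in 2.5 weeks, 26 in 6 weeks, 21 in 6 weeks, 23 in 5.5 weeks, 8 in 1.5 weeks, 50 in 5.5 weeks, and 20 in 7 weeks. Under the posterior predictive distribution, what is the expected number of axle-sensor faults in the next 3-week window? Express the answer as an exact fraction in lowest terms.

Total count: 21 + 26 + 21 + 23 + 8 + 50 + 20 = 169.
Total exposure: 2.5 + 6 + 6 + 5.5 + 1.5 + 5.5 + 7 = 34 weeks.
The Gamma prior is conjugate for the Poisson rate, so λ | data ~ Gamma(10+169, 14+34) = Gamma(179, 48).
Predictive mean over a 3-week window = T·E[λ|data] = 3·179/48 = 179/16.

179/16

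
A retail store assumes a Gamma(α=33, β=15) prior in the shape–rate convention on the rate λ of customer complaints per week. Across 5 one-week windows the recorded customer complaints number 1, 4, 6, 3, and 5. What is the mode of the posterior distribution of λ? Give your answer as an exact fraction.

Total count: 1 + 4 + 6 + 3 + 5 = 19.
Total exposure: 5 weeks.
Conjugate update: add total count to the shape and total exposure to the rate, giving Gamma(52, 20).
Posterior mode = (α'−1)/β' = 51/20.

51/20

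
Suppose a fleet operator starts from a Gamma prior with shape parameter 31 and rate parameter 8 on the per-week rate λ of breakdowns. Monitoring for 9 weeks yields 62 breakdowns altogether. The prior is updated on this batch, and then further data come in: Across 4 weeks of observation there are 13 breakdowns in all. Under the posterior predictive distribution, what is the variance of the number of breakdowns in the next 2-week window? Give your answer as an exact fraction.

Total count 62 over total exposure 9 weeks.
After the first batch: Gamma(31 + 62, 8 + 9) = Gamma(93, 17).
Total count 13 over total exposure 4 weeks.
After the second batch: Gamma(93 + 13, 17 + 4) = Gamma(106, 21).
The posterior predictive for a window of length T is Negative Binomial with variance T·α'·(β'+T)/β'² = 2·106·23/441 = 4876/441.

4876/441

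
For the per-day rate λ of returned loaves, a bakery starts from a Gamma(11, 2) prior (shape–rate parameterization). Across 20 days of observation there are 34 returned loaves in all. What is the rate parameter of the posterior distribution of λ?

22

Total count 34 over total exposure 20 days.
Posterior: α' = 11 + 34 = 45, β' = 2 + 20 = 22.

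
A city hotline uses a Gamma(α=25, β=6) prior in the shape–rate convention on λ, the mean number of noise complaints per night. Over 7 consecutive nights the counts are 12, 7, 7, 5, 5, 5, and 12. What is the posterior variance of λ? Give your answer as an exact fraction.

6/13

Total count: 12 + 7 + 7 + 5 + 5 + 5 + 12 = 53.
Total exposure: 7 nights.
Conjugate update: add total count to the shape and total exposure to the rate, giving Gamma(78, 13).
Posterior variance = α'/β'² = 78/169 = 6/13.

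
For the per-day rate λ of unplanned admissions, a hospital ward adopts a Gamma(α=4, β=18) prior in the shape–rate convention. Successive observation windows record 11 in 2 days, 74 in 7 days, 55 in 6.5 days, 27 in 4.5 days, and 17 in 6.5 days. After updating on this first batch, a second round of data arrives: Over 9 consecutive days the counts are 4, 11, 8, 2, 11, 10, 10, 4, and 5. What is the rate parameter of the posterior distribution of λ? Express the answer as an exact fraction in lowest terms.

107/2

Total count: 11 + 74 + 55 + 27 + 17 = 184.
Total exposure: 2 + 7 + 6.5 + 4.5 + 6.5 = 26.5 days.
After the first batch: Gamma(4 + 184, 18 + 26.5) = Gamma(188, 89/2).
Total count: 4 + 11 + 8 + 2 + 11 + 10 + 10 + 4 + 5 = 65.
Total exposure: 9 days.
After the second batch: Gamma(188 + 65, 89/2 + 9) = Gamma(253, 107/2).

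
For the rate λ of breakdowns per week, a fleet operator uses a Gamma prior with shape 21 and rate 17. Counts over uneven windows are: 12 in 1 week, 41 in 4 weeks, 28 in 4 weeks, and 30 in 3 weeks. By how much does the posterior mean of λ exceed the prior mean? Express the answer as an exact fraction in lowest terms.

Total count: 12 + 41 + 28 + 30 = 111.
Total exposure: 1 + 4 + 4 + 3 = 12 weeks.
By Gamma–Poisson conjugacy, the posterior is Gamma(α + Σx, β + Σt) = Gamma(21 + 111, 17 + 12) = Gamma(132, 29).
Posterior mean = 132/29 = 132/29; prior mean = 21/17 = 21/17. Difference = 132/29 − 21/17 = 1635/493.

1635/493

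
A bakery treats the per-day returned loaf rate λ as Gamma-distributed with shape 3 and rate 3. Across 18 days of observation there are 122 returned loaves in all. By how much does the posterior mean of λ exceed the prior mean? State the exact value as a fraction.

Total count 122 over total exposure 18 days.
Posterior: α' = 3 + 122 = 125, β' = 3 + 18 = 21.
Posterior mean = 125/21 = 125/21; prior mean = 3/3 = 1. Difference = 125/21 − 1 = 104/21.

104/21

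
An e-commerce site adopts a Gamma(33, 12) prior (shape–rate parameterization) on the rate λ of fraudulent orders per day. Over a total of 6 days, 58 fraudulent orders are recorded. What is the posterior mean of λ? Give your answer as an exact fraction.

91/18

Total count 58 over total exposure 6 days.
Posterior: α' = 33 + 58 = 91, β' = 12 + 6 = 18.
Posterior mean = α'/β' = 91/18.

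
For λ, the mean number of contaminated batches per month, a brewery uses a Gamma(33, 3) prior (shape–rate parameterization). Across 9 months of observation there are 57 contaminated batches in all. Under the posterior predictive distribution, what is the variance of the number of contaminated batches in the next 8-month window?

Total count 57 over total exposure 9 months.
Conjugate update: add total count to the shape and total exposure to the rate, giving Gamma(90, 12).
The posterior predictive for a window of length T is Negative Binomial with variance T·α'·(β'+T)/β'² = 8·90·20/144 = 100.

100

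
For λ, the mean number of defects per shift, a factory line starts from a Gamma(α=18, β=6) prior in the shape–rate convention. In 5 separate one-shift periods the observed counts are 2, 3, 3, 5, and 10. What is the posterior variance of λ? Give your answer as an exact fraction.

41/121

Total count: 2 + 3 + 3 + 5 + 10 = 23.
Total exposure: 5 shifts.
Conjugate update: add total count to the shape and total exposure to the rate, giving Gamma(41, 11).
Posterior variance = α'/β'² = 41/121.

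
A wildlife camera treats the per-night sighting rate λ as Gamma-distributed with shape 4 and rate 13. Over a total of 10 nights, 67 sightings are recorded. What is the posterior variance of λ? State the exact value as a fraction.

71/529

Total count 67 over total exposure 10 nights.
Posterior: α' = 4 + 67 = 71, β' = 13 + 10 = 23.
Posterior variance = α'/β'² = 71/529.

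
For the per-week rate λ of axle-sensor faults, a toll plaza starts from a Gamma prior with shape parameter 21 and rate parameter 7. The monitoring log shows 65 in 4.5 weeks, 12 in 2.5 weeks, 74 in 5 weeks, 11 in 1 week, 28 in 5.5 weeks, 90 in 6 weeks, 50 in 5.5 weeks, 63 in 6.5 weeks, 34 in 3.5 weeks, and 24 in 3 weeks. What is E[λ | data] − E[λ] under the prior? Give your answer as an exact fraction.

Total count: 65 + 12 + 74 + 11 + 28 + 90 + 50 + 63 + 34 + 24 = 451.
Total exposure: 4.5 + 2.5 + 5 + 1 + 5.5 + 6 + 5.5 + 6.5 + 3.5 + 3 = 43 weeks.
Posterior: α' = 21 + 451 = 472, β' = 7 + 43 = 50.
Posterior mean = 472/50 = 236/25; prior mean = 21/7 = 3. Difference = 236/25 − 3 = 161/25.

161/25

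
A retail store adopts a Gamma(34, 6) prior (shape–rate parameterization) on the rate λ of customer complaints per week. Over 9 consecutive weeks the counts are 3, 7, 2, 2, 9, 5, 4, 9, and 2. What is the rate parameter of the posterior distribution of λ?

Total count: 3 + 7 + 2 + 2 + 9 + 5 + 4 + 9 + 2 = 43.
Total exposure: 9 weeks.
By Gamma–Poisson conjugacy, the posterior is Gamma(α + Σx, β + Σt) = Gamma(34 + 43, 6 + 9) = Gamma(77, 15).

15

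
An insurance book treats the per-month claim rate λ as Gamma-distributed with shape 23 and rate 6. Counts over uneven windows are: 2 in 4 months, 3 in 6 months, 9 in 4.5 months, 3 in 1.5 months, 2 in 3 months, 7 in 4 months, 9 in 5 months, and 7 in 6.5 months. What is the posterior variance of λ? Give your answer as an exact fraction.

260/6561

Total count: 2 + 3 + 9 + 3 + 2 + 7 + 9 + 7 = 42.
Total exposure: 4 + 6 + 4.5 + 1.5 + 3 + 4 + 5 + 6.5 = 34.5 months.
By Gamma–Poisson conjugacy, the posterior is Gamma(α + Σx, β + Σt) = Gamma(23 + 42, 6 + 34.5) = Gamma(65, 81/2).
Posterior variance = α'/β'² = 65/(6561/4) = 260/6561.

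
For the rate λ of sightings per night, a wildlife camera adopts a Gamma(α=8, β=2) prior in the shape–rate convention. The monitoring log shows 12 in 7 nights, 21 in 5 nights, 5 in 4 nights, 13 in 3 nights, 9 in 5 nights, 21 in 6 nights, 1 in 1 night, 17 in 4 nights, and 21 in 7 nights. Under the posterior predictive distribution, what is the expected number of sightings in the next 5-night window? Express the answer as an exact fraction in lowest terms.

Total count: 12 + 21 + 5 + 13 + 9 + 21 + 1 + 17 + 21 = 120.
Total exposure: 7 + 5 + 4 + 3 + 5 + 6 + 1 + 4 + 7 = 42 nights.
Gamma(α, β) with Poisson data over total exposure Σt gives posterior Gamma(α+Σx, β+Σt) = Gamma(128, 44).
Predictive mean over a 5-night window = T·E[λ|data] = 5·128/44 = 160/11.

160/11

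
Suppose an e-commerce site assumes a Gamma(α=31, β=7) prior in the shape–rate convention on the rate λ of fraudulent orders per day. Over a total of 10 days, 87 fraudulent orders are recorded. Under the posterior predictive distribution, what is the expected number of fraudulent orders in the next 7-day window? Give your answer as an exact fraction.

826/17

Total count 87 over total exposure 10 days.
Posterior: α' = 31 + 87 = 118, β' = 7 + 10 = 17.
Predictive mean over a 7-day window = T·E[λ|data] = 7·118/17 = 826/17.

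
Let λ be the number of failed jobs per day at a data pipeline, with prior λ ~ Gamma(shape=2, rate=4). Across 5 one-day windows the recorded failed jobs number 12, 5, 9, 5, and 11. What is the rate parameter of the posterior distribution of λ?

9

Total count: 12 + 5 + 9 + 5 + 11 = 42.
Total exposure: 5 days.
Gamma(α, β) with Poisson data over total exposure Σt gives posterior Gamma(α+Σx, β+Σt) = Gamma(44, 9).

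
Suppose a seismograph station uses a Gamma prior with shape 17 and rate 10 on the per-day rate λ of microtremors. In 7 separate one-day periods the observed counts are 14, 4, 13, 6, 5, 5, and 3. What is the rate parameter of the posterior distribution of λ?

Total count: 14 + 4 + 13 + 6 + 5 + 5 + 3 = 50.
Total exposure: 7 days.
The Gamma prior is conjugate for the Poisson rate, so λ | data ~ Gamma(17+50, 10+7) = Gamma(67, 17).

17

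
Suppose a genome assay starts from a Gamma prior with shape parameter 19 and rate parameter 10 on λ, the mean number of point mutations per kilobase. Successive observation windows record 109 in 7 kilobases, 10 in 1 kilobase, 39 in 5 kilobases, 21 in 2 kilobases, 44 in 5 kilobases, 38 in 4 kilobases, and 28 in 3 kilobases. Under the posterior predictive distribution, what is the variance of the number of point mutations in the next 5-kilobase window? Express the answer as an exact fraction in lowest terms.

Total count: 109 + 10 + 39 + 21 + 44 + 38 + 28 = 289.
Total exposure: 7 + 1 + 5 + 2 + 5 + 4 + 3 = 27 kilobases.
Conjugate update: add total count to the shape and total exposure to the rate, giving Gamma(308, 37).
The posterior predictive for a window of length T is Negative Binomial with variance T·α'·(β'+T)/β'² = 5·308·42/1369 = 64680/1369.

64680/1369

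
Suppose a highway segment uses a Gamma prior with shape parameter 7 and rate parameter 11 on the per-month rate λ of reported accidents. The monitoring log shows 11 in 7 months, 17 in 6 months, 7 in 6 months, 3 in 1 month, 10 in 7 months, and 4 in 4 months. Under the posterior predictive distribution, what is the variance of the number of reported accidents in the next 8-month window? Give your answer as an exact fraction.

Total count: 11 + 17 + 7 + 3 + 10 + 4 = 52.
Total exposure: 7 + 6 + 6 + 1 + 7 + 4 = 31 months.
Conjugate update: add total count to the shape and total exposure to the rate, giving Gamma(59, 42).
The posterior predictive for a window of length T is Negative Binomial with variance T·α'·(β'+T)/β'² = 8·59·50/1764 = 5900/441.

5900/441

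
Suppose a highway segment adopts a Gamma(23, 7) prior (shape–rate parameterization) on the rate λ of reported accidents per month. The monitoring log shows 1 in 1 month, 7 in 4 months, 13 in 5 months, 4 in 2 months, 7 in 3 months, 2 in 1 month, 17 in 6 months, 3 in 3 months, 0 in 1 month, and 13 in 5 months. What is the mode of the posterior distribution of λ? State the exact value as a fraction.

89/38

Total count: 1 + 7 + 13 + 4 + 7 + 2 + 17 + 3 + 0 + 13 = 67.
Total exposure: 1 + 4 + 5 + 2 + 3 + 1 + 6 + 3 + 1 + 5 = 31 months.
Posterior: α' = 23 + 67 = 90, β' = 7 + 31 = 38.
Posterior mode = (α'−1)/β' = 89/38.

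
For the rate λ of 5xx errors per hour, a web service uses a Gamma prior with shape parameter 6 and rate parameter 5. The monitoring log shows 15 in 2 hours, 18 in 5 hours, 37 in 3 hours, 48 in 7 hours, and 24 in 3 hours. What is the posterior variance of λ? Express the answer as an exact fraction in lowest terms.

Total count: 15 + 18 + 37 + 48 + 24 = 142.
Total exposure: 2 + 5 + 3 + 7 + 3 = 20 hours.
By Gamma–Poisson conjugacy, the posterior is Gamma(α + Σx, β + Σt) = Gamma(6 + 142, 5 + 20) = Gamma(148, 25).
Posterior variance = α'/β'² = 148/625.

148/625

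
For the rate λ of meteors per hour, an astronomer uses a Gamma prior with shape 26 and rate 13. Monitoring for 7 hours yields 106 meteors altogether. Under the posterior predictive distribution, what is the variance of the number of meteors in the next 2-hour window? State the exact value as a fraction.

363/25

Total count 106 over total exposure 7 hours.
The Gamma prior is conjugate for the Poisson rate, so λ | data ~ Gamma(26+106, 13+7) = Gamma(132, 20).
The posterior predictive for a window of length T is Negative Binomial with variance T·α'·(β'+T)/β'² = 2·132·22/400 = 363/25.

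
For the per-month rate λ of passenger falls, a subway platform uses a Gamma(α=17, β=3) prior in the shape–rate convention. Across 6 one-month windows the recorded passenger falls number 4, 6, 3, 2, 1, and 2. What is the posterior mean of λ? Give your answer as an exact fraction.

35/9

Total count: 4 + 6 + 3 + 2 + 1 + 2 = 18.
Total exposure: 6 months.
Posterior: α' = 17 + 18 = 35, β' = 3 + 6 = 9.
Posterior mean = α'/β' = 35/9.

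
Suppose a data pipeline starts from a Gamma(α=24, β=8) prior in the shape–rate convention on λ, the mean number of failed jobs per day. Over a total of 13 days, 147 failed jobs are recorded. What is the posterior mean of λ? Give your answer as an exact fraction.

Total count 147 over total exposure 13 days.
Conjugate update: add total count to the shape and total exposure to the rate, giving Gamma(171, 21).
Posterior mean = α'/β' = 171/21 = 57/7.

57/7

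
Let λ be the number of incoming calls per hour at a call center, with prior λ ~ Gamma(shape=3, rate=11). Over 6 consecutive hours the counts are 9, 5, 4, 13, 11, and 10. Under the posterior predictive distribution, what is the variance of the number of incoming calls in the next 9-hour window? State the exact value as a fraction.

12870/289

Total count: 9 + 5 + 4 + 13 + 11 + 10 = 52.
Total exposure: 6 hours.
Posterior: α' = 3 + 52 = 55, β' = 11 + 6 = 17.
The posterior predictive for a window of length T is Negative Binomial with variance T·α'·(β'+T)/β'² = 9·55·26/289 = 12870/289.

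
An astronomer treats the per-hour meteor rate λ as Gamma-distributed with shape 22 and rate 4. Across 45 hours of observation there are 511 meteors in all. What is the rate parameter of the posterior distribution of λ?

49

Total count 511 over total exposure 45 hours.
Conjugate update: add total count to the shape and total exposure to the rate, giving Gamma(533, 49).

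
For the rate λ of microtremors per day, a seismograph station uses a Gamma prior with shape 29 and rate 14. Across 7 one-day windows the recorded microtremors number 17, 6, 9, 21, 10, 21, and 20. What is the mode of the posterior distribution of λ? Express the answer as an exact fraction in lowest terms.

44/7

Total count: 17 + 6 + 9 + 21 + 10 + 21 + 20 = 104.
Total exposure: 7 days.
Gamma(α, β) with Poisson data over total exposure Σt gives posterior Gamma(α+Σx, β+Σt) = Gamma(133, 21).
Posterior mode = (α'−1)/β' = 132/21 = 44/7.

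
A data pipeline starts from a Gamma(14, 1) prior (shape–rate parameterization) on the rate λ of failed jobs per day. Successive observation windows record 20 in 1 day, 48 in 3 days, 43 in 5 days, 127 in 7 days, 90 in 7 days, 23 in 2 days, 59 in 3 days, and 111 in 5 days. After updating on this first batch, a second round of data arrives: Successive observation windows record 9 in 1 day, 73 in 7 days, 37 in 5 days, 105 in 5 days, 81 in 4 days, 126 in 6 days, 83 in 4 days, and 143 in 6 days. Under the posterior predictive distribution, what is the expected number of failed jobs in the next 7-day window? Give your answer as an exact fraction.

Total count: 20 + 48 + 43 + 127 + 90 + 23 + 59 + 111 = 521.
Total exposure: 1 + 3 + 5 + 7 + 7 + 2 + 3 + 5 = 33 days.
After the first batch: Gamma(14 + 521, 1 + 33) = Gamma(535, 34).
Total count: 9 + 73 + 37 + 105 + 81 + 126 + 83 + 143 = 657.
Total exposure: 1 + 7 + 5 + 5 + 4 + 6 + 4 + 6 = 38 days.
After the second batch: Gamma(535 + 657, 34 + 38) = Gamma(1192, 72).
Predictive mean over a 7-day window = T·E[λ|data] = 7·1192/72 = 1043/9.

1043/9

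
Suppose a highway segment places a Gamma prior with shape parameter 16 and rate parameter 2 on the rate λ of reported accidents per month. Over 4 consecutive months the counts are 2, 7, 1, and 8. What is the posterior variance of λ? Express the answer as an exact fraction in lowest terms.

Total count: 2 + 7 + 1 + 8 = 18.
Total exposure: 4 months.
Conjugate update: add total count to the shape and total exposure to the rate, giving Gamma(34, 6).
Posterior variance = α'/β'² = 34/36 = 17/18.

17/18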